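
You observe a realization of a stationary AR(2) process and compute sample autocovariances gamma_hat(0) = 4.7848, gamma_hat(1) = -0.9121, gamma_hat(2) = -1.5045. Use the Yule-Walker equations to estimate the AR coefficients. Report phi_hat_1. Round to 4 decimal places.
\hat\phi_{1} = -0.2600

The Yule-Walker equations for an AR(p) process read, in matrix form,
  Gamma_p phi = r_p,   with   (Gamma_p)_{ij} = gamma(|i - j|),
                       (r_p)_i = gamma(i),   i,j = 1..p.
Substitute the sample gammas (Toeplitz matrix and right-hand side of size 2):
  Gamma_p = [[4.7848, -0.9121], [-0.9121, 4.7848]]
  r_p     = [-0.9121, -1.5045]
Written out:
  4.7848 phi_1 - 0.9121 phi_2 = -0.9121
  -0.9121 phi_1 + 4.7848 phi_2 = -1.5045
Solve by Cramer's rule:
  det = gamma(0)^2 - gamma(1)^2 = (4.7848)^2 - (-0.9121)^2 = 22.89431104 - 0.83192641 = 22.06238463
  phi_hat_1 = [gamma(1) gamma(0) - gamma(1) gamma(2)] / det = [(-0.9121)(4.7848) - (-0.9121)(-1.5045)] / 22.06238463 = -5.73647053 / 22.06238463 = -0.26
  phi_hat_2 = [gamma(0) gamma(2) - gamma(1)^2] / det = [(4.7848)(-1.5045) - (-0.9121)^2] / 22.06238463 = -8.03065801 / 22.06238463 = -0.364
So phi_hat = [-0.2600, -0.3640].
Therefore phi_hat_1 = -0.2600.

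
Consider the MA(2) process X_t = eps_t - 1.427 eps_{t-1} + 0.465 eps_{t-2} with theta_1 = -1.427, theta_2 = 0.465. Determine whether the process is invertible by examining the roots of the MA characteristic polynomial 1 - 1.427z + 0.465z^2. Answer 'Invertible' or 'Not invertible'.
\text{Invertible}

The MA(q) characteristic polynomial is P(z) = 1 - 1.427z + 0.465z^2.
Invertibility requires all roots to lie outside the unit circle, i.e. |z| > 1 for every root.
Set 1 + (-1.427) z + (0.465) z^2 = 0, i.e. a z^2 + b z + c = 0 with a = 0.465, b = -1.427, c = 1.
Discriminant D = b^2 - 4ac = (-1.427)^2 - 4*(0.465)*1 = 2.036329 - (1.86) = 0.176329.
D >= 0, so the roots are real: z = (-b +/- sqrt(D)) / (2a) = (1.427 +/- 0.419915) / (0.93).
  z_1 = (1.427 + 0.419915) / (0.93) = 1.9859,   |z_1| = 1.9859.
  z_2 = (1.427 - 0.419915) / (0.93) = 1.0829,   |z_2| = 1.0829.
Moduli of all roots: 1.9859, 1.0829.
All moduli strictly greater than 1? Yes.
Verdict: Invertible.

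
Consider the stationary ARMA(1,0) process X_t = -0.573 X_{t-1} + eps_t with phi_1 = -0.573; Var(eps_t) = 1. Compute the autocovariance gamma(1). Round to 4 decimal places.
\gamma(1) = -0.8531

Multiply the model equation by X_{t-k} and take expectations. With theta_0 = psi_0 = 1 and psi_j the MA(infinity) weights, this gives
  gamma(k) - sum_i phi_i gamma(k-i) = c_k,
  c_k = sigma^2 * sum_{j=k..q} theta_j psi_{j-k}   (c_k = 0 for k > q),
using gamma(-m) = gamma(m).
Pure AR (q = 0): c_0 = sigma^2 = 1, c_k = 0 for k >= 1.
Equations for k = 0 and k = 1 (AR order 1):
  gamma(0) = phi_1 gamma(1) + c_0
  gamma(1) = phi_1 gamma(0) + c_1
Substituting the second into the first: gamma(0) (1 - phi_1^2) = c_0 + phi_1 c_1, so
  gamma(0) = c_0 / (1 - phi_1^2) = 1 / (1 - (-0.573)^2) = 1 / 0.671671 = 1.488824.
  gamma(1) = phi_1 gamma(0) = (-0.573)(1.488824) = -0.853096.
Therefore gamma(1) = -0.8531 (to 4 decimal places).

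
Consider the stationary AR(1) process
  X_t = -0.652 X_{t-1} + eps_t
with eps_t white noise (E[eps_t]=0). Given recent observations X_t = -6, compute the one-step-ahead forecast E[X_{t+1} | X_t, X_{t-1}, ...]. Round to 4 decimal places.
E[X_{t+1} \mid \mathcal F_t] = 3.9120

For an AR(p) model X_t = c + sum_i phi_i X_{t-i} + eps_t, the
one-step-ahead conditional mean is
  E[X_{t+1} | X_t, ...] = c + sum_i phi_i X_{t+1-i}.
Substitute known values:
  E[X_{t+1} | ...] = (-0.652) * (-6)
                   = 3.9120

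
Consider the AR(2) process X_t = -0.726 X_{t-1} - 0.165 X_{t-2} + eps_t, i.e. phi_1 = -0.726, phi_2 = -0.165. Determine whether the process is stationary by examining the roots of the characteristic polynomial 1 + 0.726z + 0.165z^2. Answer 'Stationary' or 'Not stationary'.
\text{Stationary}

The AR(p) characteristic polynomial is P(z) = 1 + 0.726z + 0.165z^2.
Stationarity requires all roots to lie outside the unit circle, i.e. |z| > 1 for every root.
Set 1 + (0.726) z + (0.165) z^2 = 0, i.e. a z^2 + b z + c = 0 with a = 0.165, b = 0.726, c = 1.
Discriminant D = b^2 - 4ac = (0.726)^2 - 4*(0.165)*1 = 0.527076 - (0.66) = -0.132924.
D < 0, so the roots are the complex-conjugate pair z = (-b +/- i sqrt(-D)) / (2a) = -2.2 +/- 1.1048i.
For a conjugate pair |z|^2 = z * conj(z) = (product of roots) = c/a = 1/(0.165) = 6.060606, so |z| = sqrt(6.060606) = 2.4618 for both roots.
Moduli of all roots: 2.4618, 2.4618.
All moduli strictly greater than 1? Yes.
Verdict: Stationary.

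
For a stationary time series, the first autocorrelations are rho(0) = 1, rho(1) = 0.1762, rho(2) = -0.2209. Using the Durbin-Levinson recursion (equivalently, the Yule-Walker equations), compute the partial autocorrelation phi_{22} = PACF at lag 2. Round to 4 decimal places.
\phi_{22} = -0.2600

The PACF at lag k is phi_{kk}, the last component of the solution
to the Yule-Walker system G_k phi = r_k where
  (G_k)_{ij} = rho(|i - j|), (r_k)_i = rho(i), i,j = 1..k.
Equivalently, Durbin-Levinson gives phi_{kk} iteratively:
  phi_{11} = rho(1)
  phi_{kk} = [rho(k) - sum_{j=1..k-1} phi_{k-1,j} rho(k-j)]
            / [1 - sum_{j=1..k-1} phi_{k-1,j} rho(j)],
  phi_{k,j} = phi_{k-1,j} - phi_{kk} phi_{k-1,k-j},  j = 1..k-1.
Step k = 1:
  phi_11 = rho(1) = 0.1762.
Step k = 2:
  phi_22 = [rho(2) - phi_11 rho(1)] / [1 - phi_11 rho(1)] = [-0.2209 - (0.1762)(0.1762)] / [1 - (0.1762)(0.1762)]
         = -0.25194644 / 0.96895356 = -0.26.
Therefore phi_{22} = -0.2600.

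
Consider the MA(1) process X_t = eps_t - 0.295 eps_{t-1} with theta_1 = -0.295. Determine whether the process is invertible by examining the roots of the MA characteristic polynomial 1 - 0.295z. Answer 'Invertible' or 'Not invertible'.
\text{Invertible}

The MA(q) characteristic polynomial is P(z) = 1 - 0.295z.
Invertibility requires all roots to lie outside the unit circle, i.e. |z| > 1 for every root.
This is linear in z: 1 + (-0.295) z = 0  =>  z = -1/(-0.295) = 3.389831,  |z| = 3.389831.
Moduli of all roots: 3.3898.
All moduli strictly greater than 1? Yes.
Verdict: Invertible.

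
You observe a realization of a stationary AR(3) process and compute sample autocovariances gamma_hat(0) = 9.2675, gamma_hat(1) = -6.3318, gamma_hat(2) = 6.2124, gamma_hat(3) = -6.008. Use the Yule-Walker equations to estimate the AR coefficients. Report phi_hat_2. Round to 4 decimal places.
\hat\phi_{2} = 0.2850

The Yule-Walker equations for an AR(p) process read, in matrix form,
  Gamma_p phi = r_p,   with   (Gamma_p)_{ij} = gamma(|i - j|),
                       (r_p)_i = gamma(i),   i,j = 1..p.
Substitute the sample gammas (Toeplitz matrix and right-hand side of size 3):
  Gamma_p = [[9.2675, -6.3318, 6.2124], [-6.3318, 9.2675, -6.3318], [6.2124, -6.3318, 9.2675]]
  r_p     = [-6.3318, 6.2124, -6.008]
Written out (R1..R3):
  (R1) 9.2675 phi_1 - 6.3318 phi_2 + 6.2124 phi_3 = -6.3318
  (R2) -6.3318 phi_1 + 9.2675 phi_2 - 6.3318 phi_3 = 6.2124
  (R3) 6.2124 phi_1 - 6.3318 phi_2 + 9.2675 phi_3 = -6.008
Gaussian elimination:
  R2 <- R2 - (-6.3318/9.2675) R1 = R2 - (-0.683226) R1:  4.941448 phi_2 - 2.087325 phi_3 = 1.886348
  R3 <- R3 - (6.2124/9.2675) R1 = R3 - (0.670343) R1:  -2.087325 phi_2 + 5.103064 phi_3 = -1.763525
  R3 <- R3 - (-2.087325/4.941448) R2 = R3 - (-0.422412) R2:  4.221353 phi_3 = -0.96671
Back-substitution:
  phi_hat_3 = -0.96671 / 4.221353 = -0.229005
  phi_hat_2 = (1.886348 - (-2.087325)(-0.229005)) / 4.941448 = 0.285006
  phi_hat_1 = (-6.3318 - (-6.3318)(0.285006) - (6.2124)(-0.229005)) / 9.2675 = -0.334991
So phi_hat = [-0.3350, 0.2850, -0.2290].
Therefore phi_hat_2 = 0.2850.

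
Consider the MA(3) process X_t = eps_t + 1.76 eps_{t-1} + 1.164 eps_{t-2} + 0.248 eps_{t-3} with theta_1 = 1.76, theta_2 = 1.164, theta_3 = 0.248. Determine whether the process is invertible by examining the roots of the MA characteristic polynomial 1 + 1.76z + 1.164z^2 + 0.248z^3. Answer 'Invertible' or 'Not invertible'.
\text{Invertible}

The MA(q) characteristic polynomial is P(z) = 1 + 1.76z + 1.164z^2 + 0.248z^3.
Invertibility requires all roots to lie outside the unit circle, i.e. |z| > 1 for every root.
Degree 3: look for a simple real root z0 first, then factor out (1 - z/z0) and solve the remaining quadratic.
Testing z0 = -2.5: P(-2.5) = 1 + (1.76)(-2.5) + (1.164)(-2.5)^2 + (0.248)(-2.5)^3
  = 1 + (-4.4) + (7.275) + (-3.875) = 0.  So z_0 = -2.5 is a root, |z_0| = 2.5.
Divide out the factor (1 + 0.4 z) = (1 - z/z0) (since 1/z0 = -0.4):
  P(z) = (1 + 0.4 z)(1 + (1.36) z + (0.62) z^2)
  [check: z-coef 1.36 - (-0.4) = 1.76; z^2-coef 0.62 - (-0.4)(1.36) = 1.164; z^3-coef -(-0.4)(0.62) = 0.248.]
Remaining roots from the quadratic factor 1 + (1.36) z + (0.62) z^2:
  Set 1 + (1.36) z + (0.62) z^2 = 0, i.e. a z^2 + b z + c = 0 with a = 0.62, b = 1.36, c = 1.
  Discriminant D = b^2 - 4ac = (1.36)^2 - 4*(0.62)*1 = 1.8496 - (2.48) = -0.6304.
  D < 0, so the roots are the complex-conjugate pair z = (-b +/- i sqrt(-D)) / (2a) = -1.0968 +/- 0.6403i.
  For a conjugate pair |z|^2 = z * conj(z) = (product of roots) = c/a = 1/(0.62) = 1.612903, so |z| = sqrt(1.612903) = 1.27 for both roots.
Moduli of all roots: 2.5000, 1.2700, 1.2700.
All moduli strictly greater than 1? Yes.
Verdict: Invertible.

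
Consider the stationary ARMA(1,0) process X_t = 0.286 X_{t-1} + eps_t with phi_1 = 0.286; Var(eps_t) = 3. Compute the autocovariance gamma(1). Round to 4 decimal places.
\gamma(1) = 0.9344

Multiply the model equation by X_{t-k} and take expectations. With theta_0 = psi_0 = 1 and psi_j the MA(infinity) weights, this gives
  gamma(k) - sum_i phi_i gamma(k-i) = c_k,
  c_k = sigma^2 * sum_{j=k..q} theta_j psi_{j-k}   (c_k = 0 for k > q),
using gamma(-m) = gamma(m).
Pure AR (q = 0): c_0 = sigma^2 = 3, c_k = 0 for k >= 1.
Equations for k = 0 and k = 1 (AR order 1):
  gamma(0) = phi_1 gamma(1) + c_0
  gamma(1) = phi_1 gamma(0) + c_1
Substituting the second into the first: gamma(0) (1 - phi_1^2) = c_0 + phi_1 c_1, so
  gamma(0) = c_0 / (1 - phi_1^2) = 3 / (1 - (0.286)^2) = 3 / 0.918204 = 3.267248.
  gamma(1) = phi_1 gamma(0) = (0.286)(3.267248) = 0.934433.
Therefore gamma(1) = 0.9344 (to 4 decimal places).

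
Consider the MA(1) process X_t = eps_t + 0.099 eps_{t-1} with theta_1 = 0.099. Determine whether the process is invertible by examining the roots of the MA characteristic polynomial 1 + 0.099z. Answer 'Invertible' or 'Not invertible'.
\text{Invertible}

The MA(q) characteristic polynomial is P(z) = 1 + 0.099z.
Invertibility requires all roots to lie outside the unit circle, i.e. |z| > 1 for every root.
This is linear in z: 1 + (0.099) z = 0  =>  z = -1/(0.099) = -10.10101,  |z| = 10.10101.
Moduli of all roots: 10.1010.
All moduli strictly greater than 1? Yes.
Verdict: Invertible.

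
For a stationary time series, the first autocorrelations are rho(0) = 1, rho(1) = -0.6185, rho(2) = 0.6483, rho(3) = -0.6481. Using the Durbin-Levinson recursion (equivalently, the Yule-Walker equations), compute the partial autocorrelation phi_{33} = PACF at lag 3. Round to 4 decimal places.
\phi_{33} = -0.3051

The PACF at lag k is phi_{kk}, the last component of the solution
to the Yule-Walker system G_k phi = r_k where
  (G_k)_{ij} = rho(|i - j|), (r_k)_i = rho(i), i,j = 1..k.
Equivalently, Durbin-Levinson gives phi_{kk} iteratively:
  phi_{11} = rho(1)
  phi_{kk} = [rho(k) - sum_{j=1..k-1} phi_{k-1,j} rho(k-j)]
            / [1 - sum_{j=1..k-1} phi_{k-1,j} rho(j)],
  phi_{k,j} = phi_{k-1,j} - phi_{kk} phi_{k-1,k-j},  j = 1..k-1.
Step k = 1:
  phi_11 = rho(1) = -0.6185.
Step k = 2:
  phi_22 = [rho(2) - phi_11 rho(1)] / [1 - phi_11 rho(1)] = [0.6483 - (-0.6185)(-0.6185)] / [1 - (-0.6185)(-0.6185)]
         = 0.26575775 / 0.61745775 = 0.430406.
  Update: phi_21 = phi_11 - phi_22 phi_11 = -0.6185 - (0.430406)(-0.6185) = -0.352294.
Step k = 3:
  phi_33 = [rho(3) - phi_21 rho(2) - phi_22 rho(1)] / [1 - phi_21 rho(1) - phi_22 rho(2)]
    numerator   = -0.6481 - (-0.352294)(0.6483) - (0.430406)(-0.6185) = -0.15350168
    denominator = 1 - (-0.352294)(-0.6185) - (0.430406)(0.6483) = 0.50307392
  phi_33 = -0.15350168 / 0.50307392 = -0.3051.
Therefore phi_{33} = -0.3051.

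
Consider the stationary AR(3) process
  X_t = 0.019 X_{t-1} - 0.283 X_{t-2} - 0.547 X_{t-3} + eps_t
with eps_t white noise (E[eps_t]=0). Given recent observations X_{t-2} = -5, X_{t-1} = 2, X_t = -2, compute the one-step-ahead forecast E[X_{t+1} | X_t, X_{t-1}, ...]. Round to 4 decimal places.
E[X_{t+1} \mid \mathcal F_t] = 2.1310

For an AR(p) model X_t = c + sum_i phi_i X_{t-i} + eps_t, the
one-step-ahead conditional mean is
  E[X_{t+1} | X_t, ...] = c + sum_i phi_i X_{t+1-i}.
Substitute known values:
  E[X_{t+1} | ...] = (0.019) * (-2) + (-0.283) * (2) + (-0.547) * (-5)
                   = 2.1310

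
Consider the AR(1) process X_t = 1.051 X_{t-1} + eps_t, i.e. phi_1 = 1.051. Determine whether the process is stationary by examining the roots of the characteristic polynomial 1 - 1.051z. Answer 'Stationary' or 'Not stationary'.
\text{Not stationary}

The AR(p) characteristic polynomial is P(z) = 1 - 1.051z.
Stationarity requires all roots to lie outside the unit circle, i.e. |z| > 1 for every root.
This is linear in z: 1 + (-1.051) z = 0  =>  z = -1/(-1.051) = 0.951475,  |z| = 0.951475.
Moduli of all roots: 0.9515.
All moduli strictly greater than 1? No.
Verdict: Not stationary.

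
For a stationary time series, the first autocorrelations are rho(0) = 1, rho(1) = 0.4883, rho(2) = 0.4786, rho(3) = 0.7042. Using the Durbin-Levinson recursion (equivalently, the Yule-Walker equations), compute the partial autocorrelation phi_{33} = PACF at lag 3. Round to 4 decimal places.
\phi_{33} = 0.5690

The PACF at lag k is phi_{kk}, the last component of the solution
to the Yule-Walker system G_k phi = r_k where
  (G_k)_{ij} = rho(|i - j|), (r_k)_i = rho(i), i,j = 1..k.
Equivalently, Durbin-Levinson gives phi_{kk} iteratively:
  phi_{11} = rho(1)
  phi_{kk} = [rho(k) - sum_{j=1..k-1} phi_{k-1,j} rho(k-j)]
            / [1 - sum_{j=1..k-1} phi_{k-1,j} rho(j)],
  phi_{k,j} = phi_{k-1,j} - phi_{kk} phi_{k-1,k-j},  j = 1..k-1.
Step k = 1:
  phi_11 = rho(1) = 0.4883.
Step k = 2:
  phi_22 = [rho(2) - phi_11 rho(1)] / [1 - phi_11 rho(1)] = [0.4786 - (0.4883)(0.4883)] / [1 - (0.4883)(0.4883)]
         = 0.24016311 / 0.76156311 = 0.315355.
  Update: phi_21 = phi_11 - phi_22 phi_11 = 0.4883 - (0.315355)(0.4883) = 0.334312.
Step k = 3:
  phi_33 = [rho(3) - phi_21 rho(2) - phi_22 rho(1)] / [1 - phi_21 rho(1) - phi_22 rho(2)]
    numerator   = 0.7042 - (0.334312)(0.4786) - (0.315355)(0.4883) = 0.39021023
    denominator = 1 - (0.334312)(0.4883) - (0.315355)(0.4786) = 0.68582635
  phi_33 = 0.39021023 / 0.68582635 = 0.569.
Therefore phi_{33} = 0.5690.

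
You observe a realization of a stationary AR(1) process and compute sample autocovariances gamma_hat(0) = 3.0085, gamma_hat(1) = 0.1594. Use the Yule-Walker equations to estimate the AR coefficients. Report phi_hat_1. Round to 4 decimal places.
\hat\phi_{1} = 0.0530

The Yule-Walker equations for an AR(p) process read, in matrix form,
  Gamma_p phi = r_p,   with   (Gamma_p)_{ij} = gamma(|i - j|),
                       (r_p)_i = gamma(i),   i,j = 1..p.
Substitute the sample gammas (Toeplitz matrix and right-hand side of size 1):
  Gamma_p = [[3.0085]]
  r_p     = [0.1594]
With p = 1 this is the single equation gamma(0) phi_1 = gamma(1):
  phi_hat_1 = gamma(1) / gamma(0) = 0.1594 / 3.0085 = 0.0530.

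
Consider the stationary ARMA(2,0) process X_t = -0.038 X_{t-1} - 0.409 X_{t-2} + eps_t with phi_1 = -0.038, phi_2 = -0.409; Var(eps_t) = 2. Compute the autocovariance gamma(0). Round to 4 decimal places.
\gamma(0) = 2.4035

Multiply the model equation by X_{t-k} and take expectations. With theta_0 = psi_0 = 1 and psi_j the MA(infinity) weights, this gives
  gamma(k) - sum_i phi_i gamma(k-i) = c_k,
  c_k = sigma^2 * sum_{j=k..q} theta_j psi_{j-k}   (c_k = 0 for k > q),
using gamma(-m) = gamma(m).
Pure AR (q = 0): c_0 = sigma^2 = 2, c_k = 0 for k >= 1.
Equations for k = 0, 1, 2 (AR order 2, c_2 = 0):
  (E0) gamma(0) = phi_1 gamma(1) + phi_2 gamma(2) + c_0
  (E1) gamma(1) = phi_1 gamma(0) + phi_2 gamma(1) + c_1
  (E2) gamma(2) = phi_1 gamma(1) + phi_2 gamma(0)
From (E1): gamma(1) = A gamma(0) + B with
  A = phi_1 / (1 - phi_2) = -0.038 / 1.409 = -0.026969,   B = c_1 / (1 - phi_2) = 0 / 1.409 = 0.
Insert (E2) into (E0): gamma(0) (1 - phi_2^2) = phi_1 (1 + phi_2) gamma(1) + c_0.
  phi_1 (1 + phi_2) = (-0.038)(0.591) = -0.022458,   1 - phi_2^2 = 0.832719.
Replace gamma(1) by A gamma(0) + B and collect gamma(0):
  gamma(0) [0.832719 - (-0.022458)(-0.026969)] = c_0 = 2
  gamma(0) * 0.832113 = 2
  gamma(0) = 2 / 0.832113 = 2.403519.
Therefore gamma(0) = 2.4035 (to 4 decimal places).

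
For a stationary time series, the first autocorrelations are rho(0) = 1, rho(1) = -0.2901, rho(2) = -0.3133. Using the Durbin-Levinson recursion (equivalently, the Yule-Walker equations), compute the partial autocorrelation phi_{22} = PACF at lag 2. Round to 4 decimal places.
\phi_{22} = -0.4340

The PACF at lag k is phi_{kk}, the last component of the solution
to the Yule-Walker system G_k phi = r_k where
  (G_k)_{ij} = rho(|i - j|), (r_k)_i = rho(i), i,j = 1..k.
Equivalently, Durbin-Levinson gives phi_{kk} iteratively:
  phi_{11} = rho(1)
  phi_{kk} = [rho(k) - sum_{j=1..k-1} phi_{k-1,j} rho(k-j)]
            / [1 - sum_{j=1..k-1} phi_{k-1,j} rho(j)],
  phi_{k,j} = phi_{k-1,j} - phi_{kk} phi_{k-1,k-j},  j = 1..k-1.
Step k = 1:
  phi_11 = rho(1) = -0.2901.
Step k = 2:
  phi_22 = [rho(2) - phi_11 rho(1)] / [1 - phi_11 rho(1)] = [-0.3133 - (-0.2901)(-0.2901)] / [1 - (-0.2901)(-0.2901)]
         = -0.39745801 / 0.91584199 = -0.434.
Therefore phi_{22} = -0.4340.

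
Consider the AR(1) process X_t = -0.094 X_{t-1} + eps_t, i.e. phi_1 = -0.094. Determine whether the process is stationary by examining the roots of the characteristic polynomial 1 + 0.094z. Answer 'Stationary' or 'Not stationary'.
\text{Stationary}

The AR(p) characteristic polynomial is P(z) = 1 + 0.094z.
Stationarity requires all roots to lie outside the unit circle, i.e. |z| > 1 for every root.
This is linear in z: 1 + (0.094) z = 0  =>  z = -1/(0.094) = -10.638298,  |z| = 10.638298.
Moduli of all roots: 10.6383.
All moduli strictly greater than 1? Yes.
Verdict: Stationary.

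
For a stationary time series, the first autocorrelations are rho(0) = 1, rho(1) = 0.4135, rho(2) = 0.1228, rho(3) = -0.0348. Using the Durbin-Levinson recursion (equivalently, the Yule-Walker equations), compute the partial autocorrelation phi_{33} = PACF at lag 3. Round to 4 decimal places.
\phi_{33} = -0.0781

The PACF at lag k is phi_{kk}, the last component of the solution
to the Yule-Walker system G_k phi = r_k where
  (G_k)_{ij} = rho(|i - j|), (r_k)_i = rho(i), i,j = 1..k.
Equivalently, Durbin-Levinson gives phi_{kk} iteratively:
  phi_{11} = rho(1)
  phi_{kk} = [rho(k) - sum_{j=1..k-1} phi_{k-1,j} rho(k-j)]
            / [1 - sum_{j=1..k-1} phi_{k-1,j} rho(j)],
  phi_{k,j} = phi_{k-1,j} - phi_{kk} phi_{k-1,k-j},  j = 1..k-1.
Step k = 1:
  phi_11 = rho(1) = 0.4135.
Step k = 2:
  phi_22 = [rho(2) - phi_11 rho(1)] / [1 - phi_11 rho(1)] = [0.1228 - (0.4135)(0.4135)] / [1 - (0.4135)(0.4135)]
         = -0.04818225 / 0.82901775 = -0.05812.
  Update: phi_21 = phi_11 - phi_22 phi_11 = 0.4135 - (-0.05812)(0.4135) = 0.437532.
Step k = 3:
  phi_33 = [rho(3) - phi_21 rho(2) - phi_22 rho(1)] / [1 - phi_21 rho(1) - phi_22 rho(2)]
    numerator   = -0.0348 - (0.437532)(0.1228) - (-0.05812)(0.4135) = -0.0644965
    denominator = 1 - (0.437532)(0.4135) - (-0.05812)(0.1228) = 0.82621741
  phi_33 = -0.0644965 / 0.82621741 = -0.0781.
Therefore phi_{33} = -0.0781.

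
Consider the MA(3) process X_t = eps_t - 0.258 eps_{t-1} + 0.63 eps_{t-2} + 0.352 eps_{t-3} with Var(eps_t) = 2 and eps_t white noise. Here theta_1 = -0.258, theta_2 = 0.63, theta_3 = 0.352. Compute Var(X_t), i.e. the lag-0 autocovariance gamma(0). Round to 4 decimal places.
\gamma(0) = 3.1747

For an MA(q) process X_t = eps_t + sum_i theta_i eps_{t-i} with
Var(eps_t) = sigma^2, the variance is
  gamma(0) = sigma^2 * (1 + sum_i theta_i^2).
  sum_i theta_i^2 = (-0.258)^2 + (0.63)^2 + (0.352)^2 = 0.066564 + 0.3969 + 0.123904 = 0.587368.
  gamma(0) = 2 * (1 + 0.587368) = 2 * 1.587368 = 3.174736, which rounds to 3.1747.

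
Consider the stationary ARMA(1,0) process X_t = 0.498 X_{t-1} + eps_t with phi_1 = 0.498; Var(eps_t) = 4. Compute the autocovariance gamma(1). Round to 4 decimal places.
\gamma(1) = 2.6490

Multiply the model equation by X_{t-k} and take expectations. With theta_0 = psi_0 = 1 and psi_j the MA(infinity) weights, this gives
  gamma(k) - sum_i phi_i gamma(k-i) = c_k,
  c_k = sigma^2 * sum_{j=k..q} theta_j psi_{j-k}   (c_k = 0 for k > q),
using gamma(-m) = gamma(m).
Pure AR (q = 0): c_0 = sigma^2 = 4, c_k = 0 for k >= 1.
Equations for k = 0 and k = 1 (AR order 1):
  gamma(0) = phi_1 gamma(1) + c_0
  gamma(1) = phi_1 gamma(0) + c_1
Substituting the second into the first: gamma(0) (1 - phi_1^2) = c_0 + phi_1 c_1, so
  gamma(0) = c_0 / (1 - phi_1^2) = 4 / (1 - (0.498)^2) = 4 / 0.751996 = 5.319177.
  gamma(1) = phi_1 gamma(0) = (0.498)(5.319177) = 2.64895.
Therefore gamma(1) = 2.6490 (to 4 decimal places).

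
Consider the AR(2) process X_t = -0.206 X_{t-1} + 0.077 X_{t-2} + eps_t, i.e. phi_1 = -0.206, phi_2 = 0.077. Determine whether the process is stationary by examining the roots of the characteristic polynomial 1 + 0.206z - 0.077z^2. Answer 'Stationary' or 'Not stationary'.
\text{Stationary}

The AR(p) characteristic polynomial is P(z) = 1 + 0.206z - 0.077z^2.
Stationarity requires all roots to lie outside the unit circle, i.e. |z| > 1 for every root.
Set 1 + (0.206) z + (-0.077) z^2 = 0, i.e. a z^2 + b z + c = 0 with a = -0.077, b = 0.206, c = 1.
Discriminant D = b^2 - 4ac = (0.206)^2 - 4*(-0.077)*1 = 0.042436 - (-0.308) = 0.350436.
D >= 0, so the roots are real: z = (-b +/- sqrt(D)) / (2a) = (-0.206 +/- 0.591976) / (-0.154).
  z_1 = (-0.206 + 0.591976) / (-0.154) = -2.5063,   |z_1| = 2.5063.
  z_2 = (-0.206 - 0.591976) / (-0.154) = 5.1817,   |z_2| = 5.1817.
Moduli of all roots: 2.5063, 5.1817.
All moduli strictly greater than 1? Yes.
Verdict: Stationary.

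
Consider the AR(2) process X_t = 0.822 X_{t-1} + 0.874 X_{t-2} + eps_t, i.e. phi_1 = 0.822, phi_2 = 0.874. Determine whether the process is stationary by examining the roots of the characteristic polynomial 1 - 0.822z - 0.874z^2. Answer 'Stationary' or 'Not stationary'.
\text{Not stationary}

The AR(p) characteristic polynomial is P(z) = 1 - 0.822z - 0.874z^2.
Stationarity requires all roots to lie outside the unit circle, i.e. |z| > 1 for every root.
Set 1 + (-0.822) z + (-0.874) z^2 = 0, i.e. a z^2 + b z + c = 0 with a = -0.874, b = -0.822, c = 1.
Discriminant D = b^2 - 4ac = (-0.822)^2 - 4*(-0.874)*1 = 0.675684 - (-3.496) = 4.171684.
D >= 0, so the roots are real: z = (-b +/- sqrt(D)) / (2a) = (0.822 +/- 2.04247) / (-1.748).
  z_1 = (0.822 + 2.04247) / (-1.748) = -1.6387,   |z_1| = 1.6387.
  z_2 = (0.822 - 2.04247) / (-1.748) = 0.6982,   |z_2| = 0.6982.
Moduli of all roots: 1.6387, 0.6982.
All moduli strictly greater than 1? No.
Verdict: Not stationary.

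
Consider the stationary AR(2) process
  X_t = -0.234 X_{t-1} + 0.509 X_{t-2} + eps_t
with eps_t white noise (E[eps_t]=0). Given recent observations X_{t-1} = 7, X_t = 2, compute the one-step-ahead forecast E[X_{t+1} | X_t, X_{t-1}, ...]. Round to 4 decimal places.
E[X_{t+1} \mid \mathcal F_t] = 3.0950

For an AR(p) model X_t = c + sum_i phi_i X_{t-i} + eps_t, the
one-step-ahead conditional mean is
  E[X_{t+1} | X_t, ...] = c + sum_i phi_i X_{t+1-i}.
Substitute known values:
  E[X_{t+1} | ...] = (-0.234) * (2) + (0.509) * (7)
                   = 3.0950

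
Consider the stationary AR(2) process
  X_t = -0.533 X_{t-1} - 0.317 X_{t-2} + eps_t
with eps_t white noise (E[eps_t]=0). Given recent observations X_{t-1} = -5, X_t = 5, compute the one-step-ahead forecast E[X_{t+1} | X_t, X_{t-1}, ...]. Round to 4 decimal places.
E[X_{t+1} \mid \mathcal F_t] = -1.0800

For an AR(p) model X_t = c + sum_i phi_i X_{t-i} + eps_t, the
one-step-ahead conditional mean is
  E[X_{t+1} | X_t, ...] = c + sum_i phi_i X_{t+1-i}.
Substitute known values:
  E[X_{t+1} | ...] = (-0.533) * (5) + (-0.317) * (-5)
                   = -1.0800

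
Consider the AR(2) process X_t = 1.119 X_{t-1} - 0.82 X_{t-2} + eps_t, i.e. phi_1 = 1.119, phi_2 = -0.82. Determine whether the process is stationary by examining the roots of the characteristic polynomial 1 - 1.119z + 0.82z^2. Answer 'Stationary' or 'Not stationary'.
\text{Stationary}

The AR(p) characteristic polynomial is P(z) = 1 - 1.119z + 0.82z^2.
Stationarity requires all roots to lie outside the unit circle, i.e. |z| > 1 for every root.
Set 1 + (-1.119) z + (0.82) z^2 = 0, i.e. a z^2 + b z + c = 0 with a = 0.82, b = -1.119, c = 1.
Discriminant D = b^2 - 4ac = (-1.119)^2 - 4*(0.82)*1 = 1.252161 - (3.28) = -2.027839.
D < 0, so the roots are the complex-conjugate pair z = (-b +/- i sqrt(-D)) / (2a) = 0.6823 +/- 0.8683i.
For a conjugate pair |z|^2 = z * conj(z) = (product of roots) = c/a = 1/(0.82) = 1.219512, so |z| = sqrt(1.219512) = 1.1043 for both roots.
Moduli of all roots: 1.1043, 1.1043.
All moduli strictly greater than 1? Yes.
Verdict: Stationary.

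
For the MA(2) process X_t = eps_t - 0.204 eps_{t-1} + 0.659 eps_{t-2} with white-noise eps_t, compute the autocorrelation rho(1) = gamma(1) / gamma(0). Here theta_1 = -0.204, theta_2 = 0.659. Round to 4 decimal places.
\rho(1) = -0.2293

For an MA(q) process with theta_0 = 1, the autocovariance is
  gamma(k) = sigma^2 * sum_{i=0..q-k} theta_i * theta_{i+k},
and rho(k) = gamma(k) / gamma(0). Sigma^2 cancels.
  numerator   = (1)*(-0.204) + (-0.204)*(0.659) = -0.338436.
  denominator = (1)^2 + (-0.204)^2 + (0.659)^2 = 1.475897.
  rho(1) = -0.338436 / 1.475897 = -0.2293.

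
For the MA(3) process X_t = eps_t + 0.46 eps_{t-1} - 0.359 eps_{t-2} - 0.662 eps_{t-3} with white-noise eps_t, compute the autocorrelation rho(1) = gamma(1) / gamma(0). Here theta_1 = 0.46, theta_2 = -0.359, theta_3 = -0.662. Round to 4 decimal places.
\rho(1) = 0.2994

For an MA(q) process with theta_0 = 1, the autocovariance is
  gamma(k) = sigma^2 * sum_{i=0..q-k} theta_i * theta_{i+k},
and rho(k) = gamma(k) / gamma(0). Sigma^2 cancels.
  numerator   = (1)*(0.46) + (0.46)*(-0.359) + (-0.359)*(-0.662) = 0.532518.
  denominator = (1)^2 + (0.46)^2 + (-0.359)^2 + (-0.662)^2 = 1.778725.
  rho(1) = 0.532518 / 1.778725 = 0.2994.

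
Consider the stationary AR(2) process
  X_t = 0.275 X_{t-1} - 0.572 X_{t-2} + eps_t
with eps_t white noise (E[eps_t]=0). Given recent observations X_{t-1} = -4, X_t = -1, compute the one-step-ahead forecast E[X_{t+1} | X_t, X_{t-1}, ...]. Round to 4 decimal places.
E[X_{t+1} \mid \mathcal F_t] = 2.0130

For an AR(p) model X_t = c + sum_i phi_i X_{t-i} + eps_t, the
one-step-ahead conditional mean is
  E[X_{t+1} | X_t, ...] = c + sum_i phi_i X_{t+1-i}.
Substitute known values:
  E[X_{t+1} | ...] = (0.275) * (-1) + (-0.572) * (-4)
                   = 2.0130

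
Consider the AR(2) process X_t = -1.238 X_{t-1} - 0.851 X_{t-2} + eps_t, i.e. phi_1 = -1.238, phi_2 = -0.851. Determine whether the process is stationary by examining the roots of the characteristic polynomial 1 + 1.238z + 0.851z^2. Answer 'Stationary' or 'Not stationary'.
\text{Stationary}

The AR(p) characteristic polynomial is P(z) = 1 + 1.238z + 0.851z^2.
Stationarity requires all roots to lie outside the unit circle, i.e. |z| > 1 for every root.
Set 1 + (1.238) z + (0.851) z^2 = 0, i.e. a z^2 + b z + c = 0 with a = 0.851, b = 1.238, c = 1.
Discriminant D = b^2 - 4ac = (1.238)^2 - 4*(0.851)*1 = 1.532644 - (3.404) = -1.871356.
D < 0, so the roots are the complex-conjugate pair z = (-b +/- i sqrt(-D)) / (2a) = -0.7274 +/- 0.8037i.
For a conjugate pair |z|^2 = z * conj(z) = (product of roots) = c/a = 1/(0.851) = 1.175088, so |z| = sqrt(1.175088) = 1.084 for both roots.
Moduli of all roots: 1.0840, 1.0840.
All moduli strictly greater than 1? Yes.
Verdict: Stationary.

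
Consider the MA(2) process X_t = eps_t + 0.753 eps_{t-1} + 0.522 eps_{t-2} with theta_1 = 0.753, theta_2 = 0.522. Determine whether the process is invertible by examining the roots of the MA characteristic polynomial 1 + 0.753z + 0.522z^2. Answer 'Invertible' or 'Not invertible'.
\text{Invertible}

The MA(q) characteristic polynomial is P(z) = 1 + 0.753z + 0.522z^2.
Invertibility requires all roots to lie outside the unit circle, i.e. |z| > 1 for every root.
Set 1 + (0.753) z + (0.522) z^2 = 0, i.e. a z^2 + b z + c = 0 with a = 0.522, b = 0.753, c = 1.
Discriminant D = b^2 - 4ac = (0.753)^2 - 4*(0.522)*1 = 0.567009 - (2.088) = -1.520991.
D < 0, so the roots are the complex-conjugate pair z = (-b +/- i sqrt(-D)) / (2a) = -0.7213 +/- 1.1813i.
For a conjugate pair |z|^2 = z * conj(z) = (product of roots) = c/a = 1/(0.522) = 1.915709, so |z| = sqrt(1.915709) = 1.3841 for both roots.
Moduli of all roots: 1.3841, 1.3841.
All moduli strictly greater than 1? Yes.
Verdict: Invertible.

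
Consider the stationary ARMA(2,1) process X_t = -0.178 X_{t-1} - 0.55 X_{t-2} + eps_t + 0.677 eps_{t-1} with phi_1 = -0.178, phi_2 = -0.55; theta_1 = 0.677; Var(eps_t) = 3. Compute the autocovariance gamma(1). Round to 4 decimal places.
\gamma(1) = 0.6582

Multiply the model equation by X_{t-k} and take expectations. With theta_0 = psi_0 = 1 and psi_j the MA(infinity) weights, this gives
  gamma(k) - sum_i phi_i gamma(k-i) = c_k,
  c_k = sigma^2 * sum_{j=k..q} theta_j psi_{j-k}   (c_k = 0 for k > q),
using gamma(-m) = gamma(m).
psi-weights needed (psi_j = theta_j + sum_i phi_i psi_{j-i}):
  psi_1 = theta_1 + phi_1 = 0.677 + (-0.178) = 0.499
Right-hand sides:
  c_0 = sigma^2 (1 + theta_1 psi_1) = 3 * (1 + (0.677)(0.499)) = 3 * 1.337823 = 4.013469
  c_1 = sigma^2 theta_1 = 3 * (0.677) = 2.031
  c_2 = 0
Equations for k = 0, 1, 2 (AR order 2, c_2 = 0):
  (E0) gamma(0) = phi_1 gamma(1) + phi_2 gamma(2) + c_0
  (E1) gamma(1) = phi_1 gamma(0) + phi_2 gamma(1) + c_1
  (E2) gamma(2) = phi_1 gamma(1) + phi_2 gamma(0)
From (E1): gamma(1) = A gamma(0) + B with
  A = phi_1 / (1 - phi_2) = -0.178 / 1.55 = -0.114839,   B = c_1 / (1 - phi_2) = 2.031 / 1.55 = 1.310323.
Insert (E2) into (E0): gamma(0) (1 - phi_2^2) = phi_1 (1 + phi_2) gamma(1) + c_0.
  phi_1 (1 + phi_2) = (-0.178)(0.45) = -0.0801,   1 - phi_2^2 = 0.6975.
Replace gamma(1) by A gamma(0) + B and collect gamma(0):
  gamma(0) [0.6975 - (-0.0801)(-0.114839)] = (-0.0801)(1.310323) + 4.013469
  gamma(0) * 0.688301 = 3.908512
  gamma(0) = 3.908512 / 0.688301 = 5.678489.
  gamma(1) = A gamma(0) + B = (-0.114839)(5.678489) + (1.310323) = 0.658212.
Therefore gamma(1) = 0.6582 (to 4 decimal places).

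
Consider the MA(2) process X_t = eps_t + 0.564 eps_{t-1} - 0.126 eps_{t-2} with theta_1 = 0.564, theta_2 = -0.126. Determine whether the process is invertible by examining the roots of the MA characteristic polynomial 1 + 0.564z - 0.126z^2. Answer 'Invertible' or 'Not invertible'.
\text{Invertible}

The MA(q) characteristic polynomial is P(z) = 1 + 0.564z - 0.126z^2.
Invertibility requires all roots to lie outside the unit circle, i.e. |z| > 1 for every root.
Set 1 + (0.564) z + (-0.126) z^2 = 0, i.e. a z^2 + b z + c = 0 with a = -0.126, b = 0.564, c = 1.
Discriminant D = b^2 - 4ac = (0.564)^2 - 4*(-0.126)*1 = 0.318096 - (-0.504) = 0.822096.
D >= 0, so the roots are real: z = (-b +/- sqrt(D)) / (2a) = (-0.564 +/- 0.906695) / (-0.252).
  z_1 = (-0.564 + 0.906695) / (-0.252) = -1.3599,   |z_1| = 1.3599.
  z_2 = (-0.564 - 0.906695) / (-0.252) = 5.8361,   |z_2| = 5.8361.
Moduli of all roots: 1.3599, 5.8361.
All moduli strictly greater than 1? Yes.
Verdict: Invertible.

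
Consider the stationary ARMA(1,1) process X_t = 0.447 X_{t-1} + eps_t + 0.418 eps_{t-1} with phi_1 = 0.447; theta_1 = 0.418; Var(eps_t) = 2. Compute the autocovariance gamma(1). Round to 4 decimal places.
\gamma(1) = 2.5659

Multiply the model equation by X_{t-k} and take expectations. With theta_0 = psi_0 = 1 and psi_j the MA(infinity) weights, this gives
  gamma(k) - sum_i phi_i gamma(k-i) = c_k,
  c_k = sigma^2 * sum_{j=k..q} theta_j psi_{j-k}   (c_k = 0 for k > q),
using gamma(-m) = gamma(m).
psi-weights needed (psi_j = theta_j + sum_i phi_i psi_{j-i}):
  psi_1 = theta_1 + phi_1 = 0.418 + (0.447) = 0.865
Right-hand sides:
  c_0 = sigma^2 (1 + theta_1 psi_1) = 2 * (1 + (0.418)(0.865)) = 2 * 1.36157 = 2.72314
  c_1 = sigma^2 theta_1 = 2 * (0.418) = 0.836
  c_2 = 0
Equations for k = 0 and k = 1 (AR order 1):
  gamma(0) = phi_1 gamma(1) + c_0
  gamma(1) = phi_1 gamma(0) + c_1
Substituting the second into the first: gamma(0) (1 - phi_1^2) = c_0 + phi_1 c_1, so
  gamma(0) = (c_0 + phi_1 c_1) / (1 - phi_1^2) = (2.72314 + (0.447)(0.836)) / (1 - (0.447)^2) = 3.096832 / 0.800191 = 3.870116.
  gamma(1) = phi_1 gamma(0) + c_1 = (0.447)(3.870116) + (0.836) = 2.565942.
Therefore gamma(1) = 2.5659 (to 4 decimal places).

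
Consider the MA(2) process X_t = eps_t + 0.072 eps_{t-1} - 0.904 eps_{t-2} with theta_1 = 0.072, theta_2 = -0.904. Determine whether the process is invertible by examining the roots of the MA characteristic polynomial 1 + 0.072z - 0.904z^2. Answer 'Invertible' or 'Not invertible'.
\text{Invertible}

The MA(q) characteristic polynomial is P(z) = 1 + 0.072z - 0.904z^2.
Invertibility requires all roots to lie outside the unit circle, i.e. |z| > 1 for every root.
Set 1 + (0.072) z + (-0.904) z^2 = 0, i.e. a z^2 + b z + c = 0 with a = -0.904, b = 0.072, c = 1.
Discriminant D = b^2 - 4ac = (0.072)^2 - 4*(-0.904)*1 = 0.005184 - (-3.616) = 3.621184.
D >= 0, so the roots are real: z = (-b +/- sqrt(D)) / (2a) = (-0.072 +/- 1.902941) / (-1.808).
  z_1 = (-0.072 + 1.902941) / (-1.808) = -1.0127,   |z_1| = 1.0127.
  z_2 = (-0.072 - 1.902941) / (-1.808) = 1.0923,   |z_2| = 1.0923.
Moduli of all roots: 1.0127, 1.0923.
All moduli strictly greater than 1? Yes.
Verdict: Invertible.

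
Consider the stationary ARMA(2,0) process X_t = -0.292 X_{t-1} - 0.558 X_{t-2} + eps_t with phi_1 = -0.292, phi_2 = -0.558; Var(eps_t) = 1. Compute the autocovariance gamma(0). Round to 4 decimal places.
\gamma(0) = 1.5050

Multiply the model equation by X_{t-k} and take expectations. With theta_0 = psi_0 = 1 and psi_j the MA(infinity) weights, this gives
  gamma(k) - sum_i phi_i gamma(k-i) = c_k,
  c_k = sigma^2 * sum_{j=k..q} theta_j psi_{j-k}   (c_k = 0 for k > q),
using gamma(-m) = gamma(m).
Pure AR (q = 0): c_0 = sigma^2 = 1, c_k = 0 for k >= 1.
Equations for k = 0, 1, 2 (AR order 2, c_2 = 0):
  (E0) gamma(0) = phi_1 gamma(1) + phi_2 gamma(2) + c_0
  (E1) gamma(1) = phi_1 gamma(0) + phi_2 gamma(1) + c_1
  (E2) gamma(2) = phi_1 gamma(1) + phi_2 gamma(0)
From (E1): gamma(1) = A gamma(0) + B with
  A = phi_1 / (1 - phi_2) = -0.292 / 1.558 = -0.18742,   B = c_1 / (1 - phi_2) = 0 / 1.558 = 0.
Insert (E2) into (E0): gamma(0) (1 - phi_2^2) = phi_1 (1 + phi_2) gamma(1) + c_0.
  phi_1 (1 + phi_2) = (-0.292)(0.442) = -0.129064,   1 - phi_2^2 = 0.688636.
Replace gamma(1) by A gamma(0) + B and collect gamma(0):
  gamma(0) [0.688636 - (-0.129064)(-0.18742)] = c_0 = 1
  gamma(0) * 0.664447 = 1
  gamma(0) = 1 / 0.664447 = 1.505011.
Therefore gamma(0) = 1.5050 (to 4 decimal places).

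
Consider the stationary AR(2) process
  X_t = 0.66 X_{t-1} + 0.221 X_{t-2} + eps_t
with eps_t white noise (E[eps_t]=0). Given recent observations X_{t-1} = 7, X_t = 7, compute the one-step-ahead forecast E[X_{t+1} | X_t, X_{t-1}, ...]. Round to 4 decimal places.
E[X_{t+1} \mid \mathcal F_t] = 6.1670

For an AR(p) model X_t = c + sum_i phi_i X_{t-i} + eps_t, the
one-step-ahead conditional mean is
  E[X_{t+1} | X_t, ...] = c + sum_i phi_i X_{t+1-i}.
Substitute known values:
  E[X_{t+1} | ...] = (0.66) * (7) + (0.221) * (7)
                   = 6.1670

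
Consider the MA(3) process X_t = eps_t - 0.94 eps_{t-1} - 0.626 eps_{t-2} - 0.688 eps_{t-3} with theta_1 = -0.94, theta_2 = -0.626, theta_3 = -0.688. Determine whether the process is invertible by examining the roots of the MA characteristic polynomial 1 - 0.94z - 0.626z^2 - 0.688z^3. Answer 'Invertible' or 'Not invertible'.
\text{Not invertible}

The MA(q) characteristic polynomial is P(z) = 1 - 0.94z - 0.626z^2 - 0.688z^3.
Invertibility requires all roots to lie outside the unit circle, i.e. |z| > 1 for every root.
Degree 3: look for a simple real root z0 first, then factor out (1 - z/z0) and solve the remaining quadratic.
Testing z0 = 0.625: P(0.625) = 1 + (-0.94)(0.625) + (-0.626)(0.625)^2 + (-0.688)(0.625)^3
  = 1 + (-0.5875) + (-0.244531) + (-0.167969) = 0.  So z_0 = 0.625 is a root, |z_0| = 0.625.
Divide out the factor (1 - 1.6 z) = (1 - z/z0) (since 1/z0 = 1.6):
  P(z) = (1 - 1.6 z)(1 + (0.66) z + (0.43) z^2)
  [check: z-coef 0.66 - (1.6) = -0.94; z^2-coef 0.43 - (1.6)(0.66) = -0.626; z^3-coef -(1.6)(0.43) = -0.688.]
Remaining roots from the quadratic factor 1 + (0.66) z + (0.43) z^2:
  Set 1 + (0.66) z + (0.43) z^2 = 0, i.e. a z^2 + b z + c = 0 with a = 0.43, b = 0.66, c = 1.
  Discriminant D = b^2 - 4ac = (0.66)^2 - 4*(0.43)*1 = 0.4356 - (1.72) = -1.2844.
  D < 0, so the roots are the complex-conjugate pair z = (-b +/- i sqrt(-D)) / (2a) = -0.7674 +/- 1.3178i.
  For a conjugate pair |z|^2 = z * conj(z) = (product of roots) = c/a = 1/(0.43) = 2.325581, so |z| = sqrt(2.325581) = 1.525 for both roots.
Moduli of all roots: 0.6250, 1.5250, 1.5250.
All moduli strictly greater than 1? No.
Verdict: Not invertible.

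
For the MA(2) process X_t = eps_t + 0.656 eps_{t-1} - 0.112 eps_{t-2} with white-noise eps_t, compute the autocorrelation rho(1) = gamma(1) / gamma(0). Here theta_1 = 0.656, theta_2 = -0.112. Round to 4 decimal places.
\rho(1) = 0.4037

For an MA(q) process with theta_0 = 1, the autocovariance is
  gamma(k) = sigma^2 * sum_{i=0..q-k} theta_i * theta_{i+k},
and rho(k) = gamma(k) / gamma(0). Sigma^2 cancels.
  numerator   = (1)*(0.656) + (0.656)*(-0.112) = 0.582528.
  denominator = (1)^2 + (0.656)^2 + (-0.112)^2 = 1.44288.
  rho(1) = 0.582528 / 1.44288 = 0.4037.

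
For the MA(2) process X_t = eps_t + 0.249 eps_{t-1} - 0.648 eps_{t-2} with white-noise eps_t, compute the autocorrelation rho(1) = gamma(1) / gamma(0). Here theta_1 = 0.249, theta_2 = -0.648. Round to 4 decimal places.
\rho(1) = 0.0591

For an MA(q) process with theta_0 = 1, the autocovariance is
  gamma(k) = sigma^2 * sum_{i=0..q-k} theta_i * theta_{i+k},
and rho(k) = gamma(k) / gamma(0). Sigma^2 cancels.
  numerator   = (1)*(0.249) + (0.249)*(-0.648) = 0.087648.
  denominator = (1)^2 + (0.249)^2 + (-0.648)^2 = 1.481905.
  rho(1) = 0.087648 / 1.481905 = 0.0591.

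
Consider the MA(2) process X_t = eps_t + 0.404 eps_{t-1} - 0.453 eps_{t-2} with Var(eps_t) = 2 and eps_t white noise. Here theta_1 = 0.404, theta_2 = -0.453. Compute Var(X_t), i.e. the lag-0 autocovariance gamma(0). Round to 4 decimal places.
\gamma(0) = 2.7369

For an MA(q) process X_t = eps_t + sum_i theta_i eps_{t-i} with
Var(eps_t) = sigma^2, the variance is
  gamma(0) = sigma^2 * (1 + sum_i theta_i^2).
  sum_i theta_i^2 = (0.404)^2 + (-0.453)^2 = 0.163216 + 0.205209 = 0.368425.
  gamma(0) = 2 * (1 + 0.368425) = 2 * 1.368425 = 2.73685, which rounds to 2.7369.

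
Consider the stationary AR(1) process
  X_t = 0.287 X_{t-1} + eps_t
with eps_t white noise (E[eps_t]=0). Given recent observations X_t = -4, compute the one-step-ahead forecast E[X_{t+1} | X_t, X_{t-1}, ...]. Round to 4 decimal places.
E[X_{t+1} \mid \mathcal F_t] = -1.1480

For an AR(p) model X_t = c + sum_i phi_i X_{t-i} + eps_t, the
one-step-ahead conditional mean is
  E[X_{t+1} | X_t, ...] = c + sum_i phi_i X_{t+1-i}.
Substitute known values:
  E[X_{t+1} | ...] = (0.287) * (-4)
                   = -1.1480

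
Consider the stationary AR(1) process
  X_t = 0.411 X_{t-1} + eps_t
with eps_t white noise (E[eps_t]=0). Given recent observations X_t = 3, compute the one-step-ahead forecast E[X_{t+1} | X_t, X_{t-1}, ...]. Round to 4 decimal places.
E[X_{t+1} \mid \mathcal F_t] = 1.2330

For an AR(p) model X_t = c + sum_i phi_i X_{t-i} + eps_t, the
one-step-ahead conditional mean is
  E[X_{t+1} | X_t, ...] = c + sum_i phi_i X_{t+1-i}.
Substitute known values:
  E[X_{t+1} | ...] = (0.411) * (3)
                   = 1.2330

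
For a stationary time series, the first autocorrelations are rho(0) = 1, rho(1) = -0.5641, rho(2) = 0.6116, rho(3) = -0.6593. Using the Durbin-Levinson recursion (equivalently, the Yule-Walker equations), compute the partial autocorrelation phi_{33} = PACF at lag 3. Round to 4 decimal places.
\phi_{33} = -0.3960

The PACF at lag k is phi_{kk}, the last component of the solution
to the Yule-Walker system G_k phi = r_k where
  (G_k)_{ij} = rho(|i - j|), (r_k)_i = rho(i), i,j = 1..k.
Equivalently, Durbin-Levinson gives phi_{kk} iteratively:
  phi_{11} = rho(1)
  phi_{kk} = [rho(k) - sum_{j=1..k-1} phi_{k-1,j} rho(k-j)]
            / [1 - sum_{j=1..k-1} phi_{k-1,j} rho(j)],
  phi_{k,j} = phi_{k-1,j} - phi_{kk} phi_{k-1,k-j},  j = 1..k-1.
Step k = 1:
  phi_11 = rho(1) = -0.5641.
Step k = 2:
  phi_22 = [rho(2) - phi_11 rho(1)] / [1 - phi_11 rho(1)] = [0.6116 - (-0.5641)(-0.5641)] / [1 - (-0.5641)(-0.5641)]
         = 0.29339119 / 0.68179119 = 0.430324.
  Update: phi_21 = phi_11 - phi_22 phi_11 = -0.5641 - (0.430324)(-0.5641) = -0.321354.
Step k = 3:
  phi_33 = [rho(3) - phi_21 rho(2) - phi_22 rho(1)] / [1 - phi_21 rho(1) - phi_22 rho(2)]
    numerator   = -0.6593 - (-0.321354)(0.6116) - (0.430324)(-0.5641) = -0.22001396
    denominator = 1 - (-0.321354)(-0.5641) - (0.430324)(0.6116) = 0.55553789
  phi_33 = -0.22001396 / 0.55553789 = -0.396.
Therefore phi_{33} = -0.3960.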